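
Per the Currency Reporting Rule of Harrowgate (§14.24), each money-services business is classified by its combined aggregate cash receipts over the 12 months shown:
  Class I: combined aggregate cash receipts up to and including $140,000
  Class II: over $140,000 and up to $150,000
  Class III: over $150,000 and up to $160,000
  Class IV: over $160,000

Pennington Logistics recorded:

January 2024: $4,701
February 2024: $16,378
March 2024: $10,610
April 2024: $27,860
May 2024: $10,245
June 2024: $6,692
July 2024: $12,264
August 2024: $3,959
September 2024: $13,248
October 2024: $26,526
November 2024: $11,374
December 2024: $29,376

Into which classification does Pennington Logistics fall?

Class IV

Combined aggregate cash receipts: $4,701 + $16,378 + $10,610 + $27,860 + $10,245 + $6,692 + $12,264 + $3,959 + $13,248 + $26,526 + $11,374 + $29,376 = $173,233.
$173,233 > $160,000, so Class IV applies.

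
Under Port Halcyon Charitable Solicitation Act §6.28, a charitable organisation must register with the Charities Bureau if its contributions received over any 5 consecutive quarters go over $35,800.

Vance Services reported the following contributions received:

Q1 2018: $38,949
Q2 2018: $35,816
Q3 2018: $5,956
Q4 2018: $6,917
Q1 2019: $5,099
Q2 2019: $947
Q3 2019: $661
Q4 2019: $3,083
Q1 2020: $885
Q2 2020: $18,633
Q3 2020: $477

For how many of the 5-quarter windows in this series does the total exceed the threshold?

2

Q1 2018–Q1 2019: $38,949 + $35,816 + $5,956 + $6,917 + $5,099 = $92,737 (over)
Q2 2018–Q2 2019: $35,816 + $5,956 + $6,917 + $5,099 + $947 = $54,735 (over)
Q3 2018–Q3 2019: $5,956 + $6,917 + $5,099 + $947 + $661 = $19,580 (under)
Q4 2018–Q4 2019: $6,917 + $5,099 + $947 + $661 + $3,083 = $16,707 (under)
Q1 2019–Q1 2020: $5,099 + $947 + $661 + $3,083 + $885 = $10,675 (under)
Q2 2019–Q2 2020: $947 + $661 + $3,083 + $885 + $18,633 = $24,209 (under)
Q3 2019–Q3 2020: $661 + $3,083 + $885 + $18,633 + $477 = $23,739 (under)
2 windows exceed the threshold.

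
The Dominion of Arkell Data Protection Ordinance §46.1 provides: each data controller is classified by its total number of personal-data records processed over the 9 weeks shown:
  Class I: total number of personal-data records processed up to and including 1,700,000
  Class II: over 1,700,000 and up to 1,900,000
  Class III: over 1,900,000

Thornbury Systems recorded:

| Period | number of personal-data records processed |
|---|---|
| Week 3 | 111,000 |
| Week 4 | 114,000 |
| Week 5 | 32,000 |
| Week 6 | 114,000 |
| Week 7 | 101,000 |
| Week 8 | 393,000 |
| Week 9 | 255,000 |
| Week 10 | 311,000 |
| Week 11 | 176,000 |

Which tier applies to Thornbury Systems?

Total number of personal-data records processed: 111,000 + 114,000 + 32,000 + 114,000 + 101,000 + 393,000 + 255,000 + 311,000 + 176,000 = 1,607,000.
1,607,000 ≤ 1,700,000, so Class I applies.

Class I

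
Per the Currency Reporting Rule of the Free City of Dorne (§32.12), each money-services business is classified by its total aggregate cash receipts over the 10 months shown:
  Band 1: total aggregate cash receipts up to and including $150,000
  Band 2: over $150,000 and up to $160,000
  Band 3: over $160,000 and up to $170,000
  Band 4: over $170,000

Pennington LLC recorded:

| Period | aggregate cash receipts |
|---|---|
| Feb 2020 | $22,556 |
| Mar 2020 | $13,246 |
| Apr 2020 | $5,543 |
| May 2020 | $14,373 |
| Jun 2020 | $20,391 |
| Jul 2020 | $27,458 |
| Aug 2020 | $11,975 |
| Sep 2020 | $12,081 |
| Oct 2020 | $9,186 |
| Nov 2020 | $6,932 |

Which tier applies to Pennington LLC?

Total aggregate cash receipts: $22,556 + $13,246 + $5,543 + $14,373 + $20,391 + $27,458 + $11,975 + $12,081 + $9,186 + $6,932 = $143,741.
$143,741 ≤ $150,000, so Band 1 applies.

Band 1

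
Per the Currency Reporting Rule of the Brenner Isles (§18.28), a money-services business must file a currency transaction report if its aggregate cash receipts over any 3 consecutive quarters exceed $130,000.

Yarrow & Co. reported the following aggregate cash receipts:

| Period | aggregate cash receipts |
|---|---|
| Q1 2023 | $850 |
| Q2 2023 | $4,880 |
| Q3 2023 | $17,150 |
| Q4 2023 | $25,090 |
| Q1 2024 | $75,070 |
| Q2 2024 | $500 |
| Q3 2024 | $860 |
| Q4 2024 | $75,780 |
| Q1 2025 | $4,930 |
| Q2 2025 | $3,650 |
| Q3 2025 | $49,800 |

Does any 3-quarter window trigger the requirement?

No

Q1 2023–Q3 2023: $850 + $4,880 + $17,150 = $22,880 (under)
Q2 2023–Q4 2023: $4,880 + $17,150 + $25,090 = $47,120 (under)
Q3 2023–Q1 2024: $17,150 + $25,090 + $75,070 = $117,310 (under)
Q4 2023–Q2 2024: $25,090 + $75,070 + $500 = $100,660 (under)
Q1 2024–Q3 2024: $75,070 + $500 + $860 = $76,430 (under)
Q2 2024–Q4 2024: $500 + $860 + $75,780 = $77,140 (under)
Q3 2024–Q1 2025: $860 + $75,780 + $4,930 = $81,570 (under)
Q4 2024–Q2 2025: $75,780 + $4,930 + $3,650 = $84,360 (under)
Q1 2025–Q3 2025: $4,930 + $3,650 + $49,800 = $58,380 (under)
No window exceeds $130,000.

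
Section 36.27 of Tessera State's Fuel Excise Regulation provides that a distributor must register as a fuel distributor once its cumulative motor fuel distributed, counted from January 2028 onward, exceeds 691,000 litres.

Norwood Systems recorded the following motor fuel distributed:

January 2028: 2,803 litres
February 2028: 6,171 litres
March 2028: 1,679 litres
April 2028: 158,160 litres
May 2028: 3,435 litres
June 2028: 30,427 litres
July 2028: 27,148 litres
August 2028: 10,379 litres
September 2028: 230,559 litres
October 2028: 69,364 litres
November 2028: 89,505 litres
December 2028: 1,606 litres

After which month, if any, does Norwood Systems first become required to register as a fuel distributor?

Not triggered

Through January 2028: 2,803 litres
Through February 2028: 8,974 litres
Through March 2028: 10,653 litres
Through April 2028: 168,813 litres
Through May 2028: 172,248 litres
Through June 2028: 202,675 litres
Through July 2028: 229,823 litres
Through August 2028: 240,202 litres
Through September 2028: 470,761 litres
Through October 2028: 540,125 litres
Through November 2028: 629,630 litres
Through December 2028: 631,236 litres
Final cumulative total 631,236 litres ≤ 691,000 litres; the threshold is never exceeded.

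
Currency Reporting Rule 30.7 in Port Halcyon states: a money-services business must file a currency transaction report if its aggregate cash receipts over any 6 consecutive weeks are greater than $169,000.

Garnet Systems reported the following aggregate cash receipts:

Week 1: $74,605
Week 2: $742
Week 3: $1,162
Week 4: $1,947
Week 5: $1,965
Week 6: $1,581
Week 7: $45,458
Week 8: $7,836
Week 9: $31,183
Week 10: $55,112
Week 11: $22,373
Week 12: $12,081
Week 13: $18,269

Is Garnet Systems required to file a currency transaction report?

Yes

Week 1–Week 6: $74,605 + $742 + $1,162 + $1,947 + $1,965 + $1,581 = $82,002 (under)
Week 2–Week 7: $742 + $1,162 + $1,947 + $1,965 + $1,581 + $45,458 = $52,855 (under)
Week 3–Week 8: $1,162 + $1,947 + $1,965 + $1,581 + $45,458 + $7,836 = $59,949 (under)
Week 4–Week 9: $1,947 + $1,965 + $1,581 + $45,458 + $7,836 + $31,183 = $89,970 (under)
Week 5–Week 10: $1,965 + $1,581 + $45,458 + $7,836 + $31,183 + $55,112 = $143,135 (under)
Week 6–Week 11: $1,581 + $45,458 + $7,836 + $31,183 + $55,112 + $22,373 = $163,543 (under)
Week 7–Week 12: $45,458 + $7,836 + $31,183 + $55,112 + $22,373 + $12,081 = $174,043 (over)
Week 8–Week 13: $7,836 + $31,183 + $55,112 + $22,373 + $12,081 + $18,269 = $146,854 (under)
At least one window exceeds $169,000.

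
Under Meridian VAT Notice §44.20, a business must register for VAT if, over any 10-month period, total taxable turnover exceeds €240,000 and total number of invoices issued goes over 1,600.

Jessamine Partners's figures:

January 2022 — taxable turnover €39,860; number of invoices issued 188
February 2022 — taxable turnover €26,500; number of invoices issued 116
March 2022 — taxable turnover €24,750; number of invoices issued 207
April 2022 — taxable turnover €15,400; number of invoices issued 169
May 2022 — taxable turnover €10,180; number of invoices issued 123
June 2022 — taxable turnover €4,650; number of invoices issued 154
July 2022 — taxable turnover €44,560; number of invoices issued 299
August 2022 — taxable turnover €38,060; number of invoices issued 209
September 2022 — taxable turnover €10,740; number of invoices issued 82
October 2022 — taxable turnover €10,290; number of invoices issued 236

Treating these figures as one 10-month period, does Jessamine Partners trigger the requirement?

Total taxable turnover: €39,860 + €26,500 + €24,750 + €15,400 + €10,180 + €4,650 + €44,560 + €38,060 + €10,740 + €10,290 = €224,990 (≤ €240,000).
Total number of invoices issued: 188 + 116 + 207 + 169 + 123 + 154 + 299 + 209 + 82 + 236 = 1,783 (> 1,600).
The test is 'and': the rule requires both, and at least one is not exceeded.

No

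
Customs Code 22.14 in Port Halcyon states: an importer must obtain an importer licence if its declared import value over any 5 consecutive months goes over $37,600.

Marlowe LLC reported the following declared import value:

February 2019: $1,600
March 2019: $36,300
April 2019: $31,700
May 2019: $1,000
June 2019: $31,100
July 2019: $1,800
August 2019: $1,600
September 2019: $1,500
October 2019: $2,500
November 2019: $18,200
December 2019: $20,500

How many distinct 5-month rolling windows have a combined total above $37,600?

5

February 2019–June 2019: $1,600 + $36,300 + $31,700 + $1,000 + $31,100 = $101,700 (over)
March 2019–July 2019: $36,300 + $31,700 + $1,000 + $31,100 + $1,800 = $101,900 (over)
April 2019–August 2019: $31,700 + $1,000 + $31,100 + $1,800 + $1,600 = $67,200 (over)
May 2019–September 2019: $1,000 + $31,100 + $1,800 + $1,600 + $1,500 = $37,000 (under)
June 2019–October 2019: $31,100 + $1,800 + $1,600 + $1,500 + $2,500 = $38,500 (over)
July 2019–November 2019: $1,800 + $1,600 + $1,500 + $2,500 + $18,200 = $25,600 (under)
August 2019–December 2019: $1,600 + $1,500 + $2,500 + $18,200 + $20,500 = $44,300 (over)
5 windows exceed the threshold.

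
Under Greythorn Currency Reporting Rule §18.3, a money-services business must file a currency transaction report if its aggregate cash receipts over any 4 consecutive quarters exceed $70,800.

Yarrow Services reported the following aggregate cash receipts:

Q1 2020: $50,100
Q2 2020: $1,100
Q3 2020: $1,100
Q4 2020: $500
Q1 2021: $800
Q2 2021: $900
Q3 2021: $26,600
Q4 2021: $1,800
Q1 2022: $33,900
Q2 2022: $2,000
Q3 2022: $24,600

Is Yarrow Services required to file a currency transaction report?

No

Q1 2020–Q4 2020: $50,100 + $1,100 + $1,100 + $500 = $52,800 (under)
Q2 2020–Q1 2021: $1,100 + $1,100 + $500 + $800 = $3,500 (under)
Q3 2020–Q2 2021: $1,100 + $500 + $800 + $900 = $3,300 (under)
Q4 2020–Q3 2021: $500 + $800 + $900 + $26,600 = $28,800 (under)
Q1 2021–Q4 2021: $800 + $900 + $26,600 + $1,800 = $30,100 (under)
Q2 2021–Q1 2022: $900 + $26,600 + $1,800 + $33,900 = $63,200 (under)
Q3 2021–Q2 2022: $26,600 + $1,800 + $33,900 + $2,000 = $64,300 (under)
Q4 2021–Q3 2022: $1,800 + $33,900 + $2,000 + $24,600 = $62,300 (under)
No window exceeds $70,800.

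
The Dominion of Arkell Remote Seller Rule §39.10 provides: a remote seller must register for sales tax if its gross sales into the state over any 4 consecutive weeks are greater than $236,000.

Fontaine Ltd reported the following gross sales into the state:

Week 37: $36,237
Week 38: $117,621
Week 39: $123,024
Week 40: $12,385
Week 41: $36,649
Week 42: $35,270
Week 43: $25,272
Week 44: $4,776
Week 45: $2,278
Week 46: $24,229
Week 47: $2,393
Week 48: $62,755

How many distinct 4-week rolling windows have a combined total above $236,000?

Week 37–Week 40: $36,237 + $117,621 + $123,024 + $12,385 = $289,267 (over)
Week 38–Week 41: $117,621 + $123,024 + $12,385 + $36,649 = $289,679 (over)
Week 39–Week 42: $123,024 + $12,385 + $36,649 + $35,270 = $207,328 (under)
Week 40–Week 43: $12,385 + $36,649 + $35,270 + $25,272 = $109,576 (under)
Week 41–Week 44: $36,649 + $35,270 + $25,272 + $4,776 = $101,967 (under)
Week 42–Week 45: $35,270 + $25,272 + $4,776 + $2,278 = $67,596 (under)
Week 43–Week 46: $25,272 + $4,776 + $2,278 + $24,229 = $56,555 (under)
Week 44–Week 47: $4,776 + $2,278 + $24,229 + $2,393 = $33,676 (under)
Week 45–Week 48: $2,278 + $24,229 + $2,393 + $62,755 = $91,655 (under)
2 windows exceed the threshold.

2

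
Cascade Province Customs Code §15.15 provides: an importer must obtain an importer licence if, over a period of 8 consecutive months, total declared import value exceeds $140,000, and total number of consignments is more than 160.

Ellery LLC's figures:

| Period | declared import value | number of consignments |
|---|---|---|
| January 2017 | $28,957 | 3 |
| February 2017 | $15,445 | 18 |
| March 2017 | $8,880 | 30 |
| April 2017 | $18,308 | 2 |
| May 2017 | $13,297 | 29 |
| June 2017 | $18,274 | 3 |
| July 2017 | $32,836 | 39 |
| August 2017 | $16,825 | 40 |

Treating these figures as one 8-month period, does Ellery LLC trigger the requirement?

Total declared import value: $28,957 + $15,445 + $8,880 + $18,308 + $13,297 + $18,274 + $32,836 + $16,825 = $152,822 (> $140,000).
Total number of consignments: 3 + 18 + 30 + 2 + 29 + 3 + 39 + 40 = 164 (> 160).
The test is 'and': both thresholds are exceeded.

Yes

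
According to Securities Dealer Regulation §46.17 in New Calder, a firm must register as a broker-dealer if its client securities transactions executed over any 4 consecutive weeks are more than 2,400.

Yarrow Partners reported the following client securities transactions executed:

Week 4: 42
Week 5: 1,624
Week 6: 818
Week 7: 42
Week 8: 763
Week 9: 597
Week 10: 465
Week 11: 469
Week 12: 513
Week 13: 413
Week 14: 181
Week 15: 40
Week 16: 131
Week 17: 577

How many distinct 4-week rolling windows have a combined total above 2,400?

Week 4–Week 7: 42 + 1,624 + 818 + 42 = 2,526 (over)
Week 5–Week 8: 1,624 + 818 + 42 + 763 = 3,247 (over)
Week 6–Week 9: 818 + 42 + 763 + 597 = 2,220 (under)
Week 7–Week 10: 42 + 763 + 597 + 465 = 1,867 (under)
Week 8–Week 11: 763 + 597 + 465 + 469 = 2,294 (under)
Week 9–Week 12: 597 + 465 + 469 + 513 = 2,044 (under)
Week 10–Week 13: 465 + 469 + 513 + 413 = 1,860 (under)
Week 11–Week 14: 469 + 513 + 413 + 181 = 1,576 (under)
Week 12–Week 15: 513 + 413 + 181 + 40 = 1,147 (under)
Week 13–Week 16: 413 + 181 + 40 + 131 = 765 (under)
Week 14–Week 17: 181 + 40 + 131 + 577 = 929 (under)
2 windows exceed the threshold.

2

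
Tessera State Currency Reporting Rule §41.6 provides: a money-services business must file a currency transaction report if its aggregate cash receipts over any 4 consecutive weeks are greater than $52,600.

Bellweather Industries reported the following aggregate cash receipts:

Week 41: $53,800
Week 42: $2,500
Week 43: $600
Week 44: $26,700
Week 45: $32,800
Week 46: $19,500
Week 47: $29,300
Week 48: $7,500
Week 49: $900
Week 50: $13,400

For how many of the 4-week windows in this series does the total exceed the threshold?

6

Week 41–Week 44: $53,800 + $2,500 + $600 + $26,700 = $83,600 (over)
Week 42–Week 45: $2,500 + $600 + $26,700 + $32,800 = $62,600 (over)
Week 43–Week 46: $600 + $26,700 + $32,800 + $19,500 = $79,600 (over)
Week 44–Week 47: $26,700 + $32,800 + $19,500 + $29,300 = $108,300 (over)
Week 45–Week 48: $32,800 + $19,500 + $29,300 + $7,500 = $89,100 (over)
Week 46–Week 49: $19,500 + $29,300 + $7,500 + $900 = $57,200 (over)
Week 47–Week 50: $29,300 + $7,500 + $900 + $13,400 = $51,100 (under)
6 windows exceed the threshold.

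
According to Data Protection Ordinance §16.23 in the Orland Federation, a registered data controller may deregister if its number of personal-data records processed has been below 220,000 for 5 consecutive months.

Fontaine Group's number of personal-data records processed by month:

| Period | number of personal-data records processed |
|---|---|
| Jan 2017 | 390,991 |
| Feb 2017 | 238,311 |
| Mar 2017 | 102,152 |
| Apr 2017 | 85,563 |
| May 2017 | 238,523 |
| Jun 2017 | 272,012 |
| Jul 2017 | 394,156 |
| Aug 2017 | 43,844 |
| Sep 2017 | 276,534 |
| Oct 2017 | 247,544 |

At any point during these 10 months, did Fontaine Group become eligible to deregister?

No

Months below 220,000: Mar 2017, Apr 2017, Aug 2017.
Longest run of consecutive months below the threshold: 2.
2 < 5, so Fontaine Group never became eligible.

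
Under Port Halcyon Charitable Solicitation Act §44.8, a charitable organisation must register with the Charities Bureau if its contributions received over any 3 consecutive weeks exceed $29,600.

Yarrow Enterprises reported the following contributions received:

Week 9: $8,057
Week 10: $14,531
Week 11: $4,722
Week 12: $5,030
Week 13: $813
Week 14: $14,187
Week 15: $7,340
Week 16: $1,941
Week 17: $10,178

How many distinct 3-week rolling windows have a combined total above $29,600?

Week 9–Week 11: $8,057 + $14,531 + $4,722 = $27,310 (under)
Week 10–Week 12: $14,531 + $4,722 + $5,030 = $24,283 (under)
Week 11–Week 13: $4,722 + $5,030 + $813 = $10,565 (under)
Week 12–Week 14: $5,030 + $813 + $14,187 = $20,030 (under)
Week 13–Week 15: $813 + $14,187 + $7,340 = $22,340 (under)
Week 14–Week 16: $14,187 + $7,340 + $1,941 = $23,468 (under)
Week 15–Week 17: $7,340 + $1,941 + $10,178 = $19,459 (under)
0 windows exceed the threshold.

0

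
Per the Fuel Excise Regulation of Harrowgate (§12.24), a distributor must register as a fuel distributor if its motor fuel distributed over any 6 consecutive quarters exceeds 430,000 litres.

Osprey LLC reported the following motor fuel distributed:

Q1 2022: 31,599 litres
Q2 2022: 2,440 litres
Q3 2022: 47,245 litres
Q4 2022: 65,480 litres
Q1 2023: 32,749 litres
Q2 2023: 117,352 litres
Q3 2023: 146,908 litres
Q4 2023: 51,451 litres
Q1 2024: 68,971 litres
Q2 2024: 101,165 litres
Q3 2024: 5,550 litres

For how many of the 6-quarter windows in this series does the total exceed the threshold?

4

Q1 2022–Q2 2023: 31,599 litres + 2,440 litres + 47,245 litres + 65,480 litres + 32,749 litres + 117,352 litres = 296,865 litres (under)
Q2 2022–Q3 2023: 2,440 litres + 47,245 litres + 65,480 litres + 32,749 litres + 117,352 litres + 146,908 litres = 412,174 litres (under)
Q3 2022–Q4 2023: 47,245 litres + 65,480 litres + 32,749 litres + 117,352 litres + 146,908 litres + 51,451 litres = 461,185 litres (over)
Q4 2022–Q1 2024: 65,480 litres + 32,749 litres + 117,352 litres + 146,908 litres + 51,451 litres + 68,971 litres = 482,911 litres (over)
Q1 2023–Q2 2024: 32,749 litres + 117,352 litres + 146,908 litres + 51,451 litres + 68,971 litres + 101,165 litres = 518,596 litres (over)
Q2 2023–Q3 2024: 117,352 litres + 146,908 litres + 51,451 litres + 68,971 litres + 101,165 litres + 5,550 litres = 491,397 litres (over)
4 windows exceed the threshold.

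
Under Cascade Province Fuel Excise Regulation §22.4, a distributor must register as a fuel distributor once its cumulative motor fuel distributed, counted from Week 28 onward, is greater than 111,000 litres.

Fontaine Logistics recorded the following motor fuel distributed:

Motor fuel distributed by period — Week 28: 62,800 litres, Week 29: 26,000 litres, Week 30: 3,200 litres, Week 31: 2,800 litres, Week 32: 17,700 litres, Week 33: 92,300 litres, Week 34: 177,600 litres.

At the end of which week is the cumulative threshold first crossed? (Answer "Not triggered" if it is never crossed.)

Week 32

Through Week 28: 62,800 litres
Through Week 29: 88,800 litres
Through Week 30: 92,000 litres
Through Week 31: 94,800 litres
Through Week 32: 112,500 litres ← exceeds threshold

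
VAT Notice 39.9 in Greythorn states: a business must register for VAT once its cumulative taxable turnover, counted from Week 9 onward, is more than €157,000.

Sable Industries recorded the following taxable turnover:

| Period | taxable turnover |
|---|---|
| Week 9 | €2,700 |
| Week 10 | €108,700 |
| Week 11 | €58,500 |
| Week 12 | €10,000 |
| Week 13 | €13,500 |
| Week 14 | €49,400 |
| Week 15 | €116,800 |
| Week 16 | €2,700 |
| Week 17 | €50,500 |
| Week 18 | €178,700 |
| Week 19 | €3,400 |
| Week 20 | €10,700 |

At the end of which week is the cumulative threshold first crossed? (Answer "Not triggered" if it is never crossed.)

Through Week 9: €2,700
Through Week 10: €111,400
Through Week 11: €169,900 ← exceeds threshold

Week 11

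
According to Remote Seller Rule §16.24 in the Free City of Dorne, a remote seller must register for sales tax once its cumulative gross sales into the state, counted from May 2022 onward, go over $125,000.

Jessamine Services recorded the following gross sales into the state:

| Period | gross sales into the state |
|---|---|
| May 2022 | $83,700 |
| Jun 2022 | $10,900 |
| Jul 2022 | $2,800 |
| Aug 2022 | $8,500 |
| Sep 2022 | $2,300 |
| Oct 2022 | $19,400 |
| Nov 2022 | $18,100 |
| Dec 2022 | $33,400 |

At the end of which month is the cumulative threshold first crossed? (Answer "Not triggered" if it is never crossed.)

Through May 2022: $83,700
Through Jun 2022: $94,600
Through Jul 2022: $97,400
Through Aug 2022: $105,900
Through Sep 2022: $108,200
Through Oct 2022: $127,600 ← exceeds threshold

Oct 2022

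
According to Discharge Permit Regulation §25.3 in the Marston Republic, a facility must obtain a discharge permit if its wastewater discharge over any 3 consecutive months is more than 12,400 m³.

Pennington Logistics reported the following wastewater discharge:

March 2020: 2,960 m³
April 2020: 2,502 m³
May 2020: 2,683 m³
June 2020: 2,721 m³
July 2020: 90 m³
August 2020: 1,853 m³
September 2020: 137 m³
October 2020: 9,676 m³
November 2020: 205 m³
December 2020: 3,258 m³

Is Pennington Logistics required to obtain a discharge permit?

March 2020–May 2020: 2,960 m³ + 2,502 m³ + 2,683 m³ = 8,145 m³ (under)
April 2020–June 2020: 2,502 m³ + 2,683 m³ + 2,721 m³ = 7,906 m³ (under)
May 2020–July 2020: 2,683 m³ + 2,721 m³ + 90 m³ = 5,494 m³ (under)
June 2020–August 2020: 2,721 m³ + 90 m³ + 1,853 m³ = 4,664 m³ (under)
July 2020–September 2020: 90 m³ + 1,853 m³ + 137 m³ = 2,080 m³ (under)
August 2020–October 2020: 1,853 m³ + 137 m³ + 9,676 m³ = 11,666 m³ (under)
September 2020–November 2020: 137 m³ + 9,676 m³ + 205 m³ = 10,018 m³ (under)
October 2020–December 2020: 9,676 m³ + 205 m³ + 3,258 m³ = 13,139 m³ (over)
At least one window exceeds 12,400 m³.

Yes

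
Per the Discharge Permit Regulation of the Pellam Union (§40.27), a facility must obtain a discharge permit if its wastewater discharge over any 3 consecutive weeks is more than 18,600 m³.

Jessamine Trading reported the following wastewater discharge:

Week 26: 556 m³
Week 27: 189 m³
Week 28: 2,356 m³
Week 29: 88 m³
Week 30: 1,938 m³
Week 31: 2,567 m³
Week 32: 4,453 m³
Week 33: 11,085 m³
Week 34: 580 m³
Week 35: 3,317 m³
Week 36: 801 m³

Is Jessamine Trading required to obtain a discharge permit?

Week 26–Week 28: 556 m³ + 189 m³ + 2,356 m³ = 3,101 m³ (under)
Week 27–Week 29: 189 m³ + 2,356 m³ + 88 m³ = 2,633 m³ (under)
Week 28–Week 30: 2,356 m³ + 88 m³ + 1,938 m³ = 4,382 m³ (under)
Week 29–Week 31: 88 m³ + 1,938 m³ + 2,567 m³ = 4,593 m³ (under)
Week 30–Week 32: 1,938 m³ + 2,567 m³ + 4,453 m³ = 8,958 m³ (under)
Week 31–Week 33: 2,567 m³ + 4,453 m³ + 11,085 m³ = 18,105 m³ (under)
Week 32–Week 34: 4,453 m³ + 11,085 m³ + 580 m³ = 16,118 m³ (under)
Week 33–Week 35: 11,085 m³ + 580 m³ + 3,317 m³ = 14,982 m³ (under)
Week 34–Week 36: 580 m³ + 3,317 m³ + 801 m³ = 4,698 m³ (under)
No window exceeds 18,600 m³.

No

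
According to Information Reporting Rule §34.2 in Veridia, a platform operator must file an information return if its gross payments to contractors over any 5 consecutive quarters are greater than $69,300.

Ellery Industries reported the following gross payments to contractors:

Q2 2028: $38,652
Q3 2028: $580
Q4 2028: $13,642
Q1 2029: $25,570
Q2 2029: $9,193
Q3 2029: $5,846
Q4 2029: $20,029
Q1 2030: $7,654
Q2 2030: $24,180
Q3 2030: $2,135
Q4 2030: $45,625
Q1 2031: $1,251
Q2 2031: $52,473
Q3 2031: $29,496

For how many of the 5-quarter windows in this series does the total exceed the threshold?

6

Q2 2028–Q2 2029: $38,652 + $580 + $13,642 + $25,570 + $9,193 = $87,637 (over)
Q3 2028–Q3 2029: $580 + $13,642 + $25,570 + $9,193 + $5,846 = $54,831 (under)
Q4 2028–Q4 2029: $13,642 + $25,570 + $9,193 + $5,846 + $20,029 = $74,280 (over)
Q1 2029–Q1 2030: $25,570 + $9,193 + $5,846 + $20,029 + $7,654 = $68,292 (under)
Q2 2029–Q2 2030: $9,193 + $5,846 + $20,029 + $7,654 + $24,180 = $66,902 (under)
Q3 2029–Q3 2030: $5,846 + $20,029 + $7,654 + $24,180 + $2,135 = $59,844 (under)
Q4 2029–Q4 2030: $20,029 + $7,654 + $24,180 + $2,135 + $45,625 = $99,623 (over)
Q1 2030–Q1 2031: $7,654 + $24,180 + $2,135 + $45,625 + $1,251 = $80,845 (over)
Q2 2030–Q2 2031: $24,180 + $2,135 + $45,625 + $1,251 + $52,473 = $125,664 (over)
Q3 2030–Q3 2031: $2,135 + $45,625 + $1,251 + $52,473 + $29,496 = $130,980 (over)
6 windows exceed the threshold.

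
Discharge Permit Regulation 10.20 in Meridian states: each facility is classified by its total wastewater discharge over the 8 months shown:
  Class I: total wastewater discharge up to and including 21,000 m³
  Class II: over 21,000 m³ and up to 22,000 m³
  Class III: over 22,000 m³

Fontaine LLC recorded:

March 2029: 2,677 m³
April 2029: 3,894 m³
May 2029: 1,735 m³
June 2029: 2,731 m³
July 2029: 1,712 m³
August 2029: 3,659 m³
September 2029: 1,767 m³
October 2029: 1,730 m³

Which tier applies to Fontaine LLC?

Class I

Total wastewater discharge: 2,677 m³ + 3,894 m³ + 1,735 m³ + 2,731 m³ + 1,712 m³ + 3,659 m³ + 1,767 m³ + 1,730 m³ = 19,905 m³.
19,905 m³ ≤ 21,000 m³, so Class I applies.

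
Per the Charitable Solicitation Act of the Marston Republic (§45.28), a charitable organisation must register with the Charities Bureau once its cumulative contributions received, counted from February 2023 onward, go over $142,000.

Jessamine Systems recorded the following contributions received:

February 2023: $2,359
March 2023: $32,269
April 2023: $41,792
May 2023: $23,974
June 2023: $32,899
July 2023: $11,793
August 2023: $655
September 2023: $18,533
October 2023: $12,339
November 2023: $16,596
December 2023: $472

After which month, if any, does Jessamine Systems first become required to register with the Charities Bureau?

Through February 2023: $2,359
Through March 2023: $34,628
Through April 2023: $76,420
Through May 2023: $100,394
Through June 2023: $133,293
Through July 2023: $145,086 ← exceeds threshold

July 2023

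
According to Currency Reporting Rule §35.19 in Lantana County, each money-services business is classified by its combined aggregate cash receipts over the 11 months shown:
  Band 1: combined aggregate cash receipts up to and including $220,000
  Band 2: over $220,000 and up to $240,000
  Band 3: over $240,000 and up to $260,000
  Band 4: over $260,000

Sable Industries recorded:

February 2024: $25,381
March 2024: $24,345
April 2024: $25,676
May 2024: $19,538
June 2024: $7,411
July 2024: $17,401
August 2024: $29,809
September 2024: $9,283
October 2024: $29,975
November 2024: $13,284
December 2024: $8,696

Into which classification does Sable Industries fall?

Band 1

Combined aggregate cash receipts: $25,381 + $24,345 + $25,676 + $19,538 + $7,411 + $17,401 + $29,809 + $9,283 + $29,975 + $13,284 + $8,696 = $210,799.
$210,799 ≤ $220,000, so Band 1 applies.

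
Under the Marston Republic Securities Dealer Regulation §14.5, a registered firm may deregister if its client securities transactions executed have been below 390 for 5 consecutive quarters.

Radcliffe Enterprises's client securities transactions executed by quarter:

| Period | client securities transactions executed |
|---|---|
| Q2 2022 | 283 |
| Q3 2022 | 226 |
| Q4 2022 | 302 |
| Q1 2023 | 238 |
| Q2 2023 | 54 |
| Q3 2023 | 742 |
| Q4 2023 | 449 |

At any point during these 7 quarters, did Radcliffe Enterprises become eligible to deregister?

Yes

Quarters below 390: Q2 2022, Q3 2022, Q4 2022, Q1 2023, Q2 2023.
Longest run of consecutive quarters below the threshold: 5.
5 ≥ 5, so Radcliffe Enterprises became eligible.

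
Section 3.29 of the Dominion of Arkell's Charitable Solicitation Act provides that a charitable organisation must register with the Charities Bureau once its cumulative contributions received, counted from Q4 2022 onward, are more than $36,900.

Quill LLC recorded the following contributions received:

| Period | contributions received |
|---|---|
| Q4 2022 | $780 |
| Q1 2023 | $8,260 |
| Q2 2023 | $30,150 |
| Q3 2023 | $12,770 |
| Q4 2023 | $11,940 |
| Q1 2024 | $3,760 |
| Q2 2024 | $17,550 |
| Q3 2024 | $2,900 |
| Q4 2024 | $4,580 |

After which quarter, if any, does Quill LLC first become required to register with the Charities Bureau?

Q2 2023

Through Q4 2022: $780
Through Q1 2023: $9,040
Through Q2 2023: $39,190 ← exceeds threshold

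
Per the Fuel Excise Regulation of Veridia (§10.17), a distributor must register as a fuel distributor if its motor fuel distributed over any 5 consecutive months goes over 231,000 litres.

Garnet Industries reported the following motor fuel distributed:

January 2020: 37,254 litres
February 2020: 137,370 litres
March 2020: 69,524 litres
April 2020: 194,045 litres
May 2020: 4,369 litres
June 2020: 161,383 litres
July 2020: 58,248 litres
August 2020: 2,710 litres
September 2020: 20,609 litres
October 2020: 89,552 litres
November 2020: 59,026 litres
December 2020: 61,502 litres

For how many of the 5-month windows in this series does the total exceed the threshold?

7

January 2020–May 2020: 37,254 litres + 137,370 litres + 69,524 litres + 194,045 litres + 4,369 litres = 442,562 litres (over)
February 2020–June 2020: 137,370 litres + 69,524 litres + 194,045 litres + 4,369 litres + 161,383 litres = 566,691 litres (over)
March 2020–July 2020: 69,524 litres + 194,045 litres + 4,369 litres + 161,383 litres + 58,248 litres = 487,569 litres (over)
April 2020–August 2020: 194,045 litres + 4,369 litres + 161,383 litres + 58,248 litres + 2,710 litres = 420,755 litres (over)
May 2020–September 2020: 4,369 litres + 161,383 litres + 58,248 litres + 2,710 litres + 20,609 litres = 247,319 litres (over)
June 2020–October 2020: 161,383 litres + 58,248 litres + 2,710 litres + 20,609 litres + 89,552 litres = 332,502 litres (over)
July 2020–November 2020: 58,248 litres + 2,710 litres + 20,609 litres + 89,552 litres + 59,026 litres = 230,145 litres (under)
August 2020–December 2020: 2,710 litres + 20,609 litres + 89,552 litres + 59,026 litres + 61,502 litres = 233,399 litres (over)
7 windows exceed the threshold.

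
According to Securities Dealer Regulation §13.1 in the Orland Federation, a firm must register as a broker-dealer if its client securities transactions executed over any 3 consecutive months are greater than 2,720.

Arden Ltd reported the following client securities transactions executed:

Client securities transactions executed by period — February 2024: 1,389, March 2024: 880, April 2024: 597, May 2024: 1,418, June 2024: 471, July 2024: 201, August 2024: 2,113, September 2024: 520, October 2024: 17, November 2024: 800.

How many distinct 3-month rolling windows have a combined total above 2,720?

4

February 2024–April 2024: 1,389 + 880 + 597 = 2,866 (over)
March 2024–May 2024: 880 + 597 + 1,418 = 2,895 (over)
April 2024–June 2024: 597 + 1,418 + 471 = 2,486 (under)
May 2024–July 2024: 1,418 + 471 + 201 = 2,090 (under)
June 2024–August 2024: 471 + 201 + 2,113 = 2,785 (over)
July 2024–September 2024: 201 + 2,113 + 520 = 2,834 (over)
August 2024–October 2024: 2,113 + 520 + 17 = 2,650 (under)
September 2024–November 2024: 520 + 17 + 800 = 1,337 (under)
4 windows exceed the threshold.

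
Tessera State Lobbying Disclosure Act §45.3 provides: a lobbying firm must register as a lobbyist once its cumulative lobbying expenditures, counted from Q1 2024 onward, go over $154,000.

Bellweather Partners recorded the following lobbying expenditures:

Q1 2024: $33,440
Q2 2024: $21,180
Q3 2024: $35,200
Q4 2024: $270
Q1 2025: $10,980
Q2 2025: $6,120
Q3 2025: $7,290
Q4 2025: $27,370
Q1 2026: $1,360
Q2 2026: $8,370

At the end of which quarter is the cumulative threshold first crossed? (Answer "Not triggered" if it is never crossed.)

Not triggered

Through Q1 2024: $33,440
Through Q2 2024: $54,620
Through Q3 2024: $89,820
Through Q4 2024: $90,090
Through Q1 2025: $101,070
Through Q2 2025: $107,190
Through Q3 2025: $114,480
Through Q4 2025: $141,850
Through Q1 2026: $143,210
Through Q2 2026: $151,580
Final cumulative total $151,580 ≤ $154,000; the threshold is never exceeded.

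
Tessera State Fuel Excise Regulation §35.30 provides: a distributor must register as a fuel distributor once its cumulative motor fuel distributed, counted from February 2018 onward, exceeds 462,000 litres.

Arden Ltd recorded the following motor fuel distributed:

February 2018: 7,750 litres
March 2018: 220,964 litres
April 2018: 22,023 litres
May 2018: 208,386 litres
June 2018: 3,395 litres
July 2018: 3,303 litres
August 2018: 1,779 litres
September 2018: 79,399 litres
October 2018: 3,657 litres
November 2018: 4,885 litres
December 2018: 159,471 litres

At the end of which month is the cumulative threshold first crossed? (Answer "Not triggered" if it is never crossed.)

June 2018

Through February 2018: 7,750 litres
Through March 2018: 228,714 litres
Through April 2018: 250,737 litres
Through May 2018: 459,123 litres
Through June 2018: 462,518 litres ← exceeds threshold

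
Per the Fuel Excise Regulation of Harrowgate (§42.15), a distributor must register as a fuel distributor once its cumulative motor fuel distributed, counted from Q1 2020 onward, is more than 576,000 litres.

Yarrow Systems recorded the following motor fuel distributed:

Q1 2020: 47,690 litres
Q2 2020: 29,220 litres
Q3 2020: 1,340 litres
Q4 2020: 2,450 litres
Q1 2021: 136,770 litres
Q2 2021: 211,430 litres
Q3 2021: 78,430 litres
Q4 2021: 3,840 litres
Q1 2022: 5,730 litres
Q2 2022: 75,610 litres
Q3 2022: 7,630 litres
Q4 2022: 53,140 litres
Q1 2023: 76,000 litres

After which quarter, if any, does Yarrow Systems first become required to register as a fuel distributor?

Through Q1 2020: 47,690 litres
Through Q2 2020: 76,910 litres
Through Q3 2020: 78,250 litres
Through Q4 2020: 80,700 litres
Through Q1 2021: 217,470 litres
Through Q2 2021: 428,900 litres
Through Q3 2021: 507,330 litres
Through Q4 2021: 511,170 litres
Through Q1 2022: 516,900 litres
Through Q2 2022: 592,510 litres ← exceeds threshold

Q2 2022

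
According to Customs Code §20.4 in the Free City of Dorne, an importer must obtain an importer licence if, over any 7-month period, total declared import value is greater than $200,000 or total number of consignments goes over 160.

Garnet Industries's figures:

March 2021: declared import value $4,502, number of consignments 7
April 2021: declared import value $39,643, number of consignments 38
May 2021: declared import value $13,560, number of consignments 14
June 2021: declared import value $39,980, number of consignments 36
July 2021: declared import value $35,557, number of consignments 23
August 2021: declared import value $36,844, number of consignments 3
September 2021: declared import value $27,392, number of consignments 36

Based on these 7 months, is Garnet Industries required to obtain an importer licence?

Total declared import value: $4,502 + $39,643 + $13,560 + $39,980 + $35,557 + $36,844 + $27,392 = $197,478 (≤ $200,000).
Total number of consignments: 7 + 38 + 14 + 36 + 23 + 3 + 36 = 157 (≤ 160).
The test is 'or': neither threshold is exceeded.

No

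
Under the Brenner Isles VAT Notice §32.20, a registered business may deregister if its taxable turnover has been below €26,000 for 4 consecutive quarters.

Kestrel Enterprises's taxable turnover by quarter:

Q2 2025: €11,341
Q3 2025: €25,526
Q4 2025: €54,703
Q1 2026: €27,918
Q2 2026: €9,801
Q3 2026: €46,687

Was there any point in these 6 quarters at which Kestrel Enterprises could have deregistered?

Quarters below €26,000: Q2 2025, Q3 2025, Q2 2026.
Longest run of consecutive quarters below the threshold: 2.
2 < 4, so Kestrel Enterprises never became eligible.

No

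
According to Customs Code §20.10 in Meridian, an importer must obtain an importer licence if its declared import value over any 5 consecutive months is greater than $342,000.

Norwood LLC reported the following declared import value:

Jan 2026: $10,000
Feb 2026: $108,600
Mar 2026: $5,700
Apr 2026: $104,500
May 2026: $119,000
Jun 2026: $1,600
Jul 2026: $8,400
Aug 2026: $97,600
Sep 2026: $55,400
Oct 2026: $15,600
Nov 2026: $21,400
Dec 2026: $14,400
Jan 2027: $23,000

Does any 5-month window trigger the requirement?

Jan 2026–May 2026: $10,000 + $108,600 + $5,700 + $104,500 + $119,000 = $347,800 (over)
Feb 2026–Jun 2026: $108,600 + $5,700 + $104,500 + $119,000 + $1,600 = $339,400 (under)
Mar 2026–Jul 2026: $5,700 + $104,500 + $119,000 + $1,600 + $8,400 = $239,200 (under)
Apr 2026–Aug 2026: $104,500 + $119,000 + $1,600 + $8,400 + $97,600 = $331,100 (under)
May 2026–Sep 2026: $119,000 + $1,600 + $8,400 + $97,600 + $55,400 = $282,000 (under)
Jun 2026–Oct 2026: $1,600 + $8,400 + $97,600 + $55,400 + $15,600 = $178,600 (under)
Jul 2026–Nov 2026: $8,400 + $97,600 + $55,400 + $15,600 + $21,400 = $198,400 (under)
Aug 2026–Dec 2026: $97,600 + $55,400 + $15,600 + $21,400 + $14,400 = $204,400 (under)
Sep 2026–Jan 2027: $55,400 + $15,600 + $21,400 + $14,400 + $23,000 = $129,800 (under)
At least one window exceeds $342,000.

Yes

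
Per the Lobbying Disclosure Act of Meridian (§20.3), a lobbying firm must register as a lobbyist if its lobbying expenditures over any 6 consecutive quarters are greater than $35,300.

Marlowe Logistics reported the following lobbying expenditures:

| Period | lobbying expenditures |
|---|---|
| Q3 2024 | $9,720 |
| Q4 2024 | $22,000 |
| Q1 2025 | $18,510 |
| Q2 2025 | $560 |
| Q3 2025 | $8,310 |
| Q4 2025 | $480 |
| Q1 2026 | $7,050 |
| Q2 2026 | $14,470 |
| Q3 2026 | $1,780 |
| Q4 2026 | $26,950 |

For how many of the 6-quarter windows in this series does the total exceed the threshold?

4

Q3 2024–Q4 2025: $9,720 + $22,000 + $18,510 + $560 + $8,310 + $480 = $59,580 (over)
Q4 2024–Q1 2026: $22,000 + $18,510 + $560 + $8,310 + $480 + $7,050 = $56,910 (over)
Q1 2025–Q2 2026: $18,510 + $560 + $8,310 + $480 + $7,050 + $14,470 = $49,380 (over)
Q2 2025–Q3 2026: $560 + $8,310 + $480 + $7,050 + $14,470 + $1,780 = $32,650 (under)
Q3 2025–Q4 2026: $8,310 + $480 + $7,050 + $14,470 + $1,780 + $26,950 = $59,040 (over)
4 windows exceed the threshold.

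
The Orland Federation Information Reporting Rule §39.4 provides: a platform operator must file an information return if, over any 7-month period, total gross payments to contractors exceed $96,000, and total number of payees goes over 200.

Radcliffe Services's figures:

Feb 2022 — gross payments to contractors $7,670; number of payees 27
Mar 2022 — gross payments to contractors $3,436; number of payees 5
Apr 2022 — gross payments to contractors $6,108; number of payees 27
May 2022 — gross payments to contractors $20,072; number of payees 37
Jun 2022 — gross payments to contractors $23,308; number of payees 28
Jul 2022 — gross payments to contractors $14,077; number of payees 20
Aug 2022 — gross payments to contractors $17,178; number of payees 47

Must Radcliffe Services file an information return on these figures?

No

Total gross payments to contractors: $7,670 + $3,436 + $6,108 + $20,072 + $23,308 + $14,077 + $17,178 = $91,849 (≤ $96,000).
Total number of payees: 27 + 5 + 27 + 37 + 28 + 20 + 47 = 191 (≤ 200).
The test is 'and': the rule requires both, and at least one is not exceeded.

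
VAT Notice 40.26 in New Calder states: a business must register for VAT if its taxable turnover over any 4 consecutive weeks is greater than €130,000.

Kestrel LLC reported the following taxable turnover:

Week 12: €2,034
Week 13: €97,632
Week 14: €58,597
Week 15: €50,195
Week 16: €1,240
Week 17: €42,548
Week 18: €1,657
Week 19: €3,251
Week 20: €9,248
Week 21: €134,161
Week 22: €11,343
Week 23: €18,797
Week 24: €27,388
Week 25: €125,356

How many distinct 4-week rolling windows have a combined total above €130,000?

8

Week 12–Week 15: €2,034 + €97,632 + €58,597 + €50,195 = €208,458 (over)
Week 13–Week 16: €97,632 + €58,597 + €50,195 + €1,240 = €207,664 (over)
Week 14–Week 17: €58,597 + €50,195 + €1,240 + €42,548 = €152,580 (over)
Week 15–Week 18: €50,195 + €1,240 + €42,548 + €1,657 = €95,640 (under)
Week 16–Week 19: €1,240 + €42,548 + €1,657 + €3,251 = €48,696 (under)
Week 17–Week 20: €42,548 + €1,657 + €3,251 + €9,248 = €56,704 (under)
Week 18–Week 21: €1,657 + €3,251 + €9,248 + €134,161 = €148,317 (over)
Week 19–Week 22: €3,251 + €9,248 + €134,161 + €11,343 = €158,003 (over)
Week 20–Week 23: €9,248 + €134,161 + €11,343 + €18,797 = €173,549 (over)
Week 21–Week 24: €134,161 + €11,343 + €18,797 + €27,388 = €191,689 (over)
Week 22–Week 25: €11,343 + €18,797 + €27,388 + €125,356 = €182,884 (over)
8 windows exceed the threshold.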